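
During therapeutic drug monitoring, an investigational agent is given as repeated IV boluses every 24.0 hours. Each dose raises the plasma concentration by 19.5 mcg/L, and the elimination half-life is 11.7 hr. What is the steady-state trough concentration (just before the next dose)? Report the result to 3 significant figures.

6.20 mcg/L

k = ln 2 / 11.7 = 0.05924 hr⁻¹
Fraction remaining after one interval: e^(−kτ) = e^(−0.05924 × 24.0) = 0.2413
R = 1 / (1 − 0.2413) = 1.318
Css,max = 19.5 × 1.318 = 25.70 mcg/L
Css,min = Css,max × e^(−kτ) = 25.70 × 0.2413 ≈ 6.20 mcg/L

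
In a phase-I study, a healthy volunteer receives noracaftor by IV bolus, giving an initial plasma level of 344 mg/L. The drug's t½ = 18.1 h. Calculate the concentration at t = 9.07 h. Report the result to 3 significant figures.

243 mg/L

k = ln 2 / 18.1 = 0.03830 h⁻¹
C(t) = C₀ e^(−kt) = 344 × e^(−0.03830 × 9.07) = 344 × e^(−0.3473) = 344 × 0.7066 ≈ 243 mg/L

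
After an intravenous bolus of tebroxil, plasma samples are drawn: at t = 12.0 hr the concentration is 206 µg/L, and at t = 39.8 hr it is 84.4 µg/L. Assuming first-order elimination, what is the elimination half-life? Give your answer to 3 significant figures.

k = ln(C₁/C₂) / (t₂ − t₁) = ln(206/84.4) / (39.8 − 12.0)
  = 0.8923 / 27.80 = 0.03210 hr⁻¹
t½ = ln 2 / k = ln 2 / 0.03210 ≈ 21.6 hours

21.6 hours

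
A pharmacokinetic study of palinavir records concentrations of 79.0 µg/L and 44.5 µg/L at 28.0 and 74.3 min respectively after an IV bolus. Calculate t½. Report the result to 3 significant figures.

55.9 minutes

k = ln(C₁/C₂) / (t₂ − t₁) = ln(79.0/44.5) / (74.3 − 28.0)
  = 0.5740 / 46.30 = 0.01240 min⁻¹
t½ = ln 2 / k = ln 2 / 0.01240 ≈ 55.9 minutes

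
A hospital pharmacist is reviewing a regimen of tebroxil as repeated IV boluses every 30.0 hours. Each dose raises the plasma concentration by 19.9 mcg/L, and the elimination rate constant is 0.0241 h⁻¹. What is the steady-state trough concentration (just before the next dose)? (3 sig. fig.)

Fraction remaining after one interval: e^(−kτ) = e^(−0.02410 × 30.0) = 0.4853
R = 1 / (1 − 0.4853) = 1.943
Css,max = 19.9 × 1.943 = 38.66 mcg/L
Css,min = Css,max × e^(−kτ) = 38.66 × 0.4853 ≈ 18.8 mcg/L

18.8 mcg/L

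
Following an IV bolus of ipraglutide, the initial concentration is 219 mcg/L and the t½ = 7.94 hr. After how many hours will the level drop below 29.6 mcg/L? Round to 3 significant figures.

k = ln 2 / 7.94 = 0.08730 hr⁻¹
C(t) = C₀ e^(−kt)  ⇒  t = ln(C₀/C) / k
t = ln(219/29.6) / 0.08730 = 2.001 / 0.08730 ≈ 22.9 hours

22.9 hours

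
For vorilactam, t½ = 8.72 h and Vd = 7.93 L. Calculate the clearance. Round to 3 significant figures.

0.630 L/h

k = ln 2 / t½ = ln 2 / 8.72 = 0.07949 h⁻¹
CL = k · V = 0.07949 × 7.93 ≈ 0.630 L/h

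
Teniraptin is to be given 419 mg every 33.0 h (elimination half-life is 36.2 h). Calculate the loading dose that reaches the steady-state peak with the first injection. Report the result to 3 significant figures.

895 mg

k = ln 2 / 36.2 = 0.01915 h⁻¹
Accumulation ratio R = 1 / (1 − e^(−kτ)) = 1 / (1 − e^(−0.01915×33.0)) = 1 / (1 − 0.5316) = 2.135
Loading dose = maintenance dose × R = 419 × 2.135 ≈ 895 mg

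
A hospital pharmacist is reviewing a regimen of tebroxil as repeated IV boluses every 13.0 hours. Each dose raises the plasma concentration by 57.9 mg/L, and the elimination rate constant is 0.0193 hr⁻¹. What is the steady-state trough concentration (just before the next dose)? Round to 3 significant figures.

Fraction remaining after one interval: e^(−kτ) = e^(−0.01930 × 13.0) = 0.7781
R = 1 / (1 − 0.7781) = 4.507
Css,max = 57.9 × 4.507 = 260.9 mg/L
Css,min = Css,max × e^(−kτ) = 260.9 × 0.7781 ≈ 203 mg/L

203 mg/L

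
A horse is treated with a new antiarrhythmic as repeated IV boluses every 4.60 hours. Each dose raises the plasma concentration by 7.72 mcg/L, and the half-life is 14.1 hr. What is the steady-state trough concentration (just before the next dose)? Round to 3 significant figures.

k = ln 2 / 14.1 = 0.04916 hr⁻¹
Fraction remaining after one interval: e^(−kτ) = e^(−0.04916 × 4.60) = 0.7976
R = 1 / (1 − 0.7976) = 4.941
Css,max = 7.72 × 4.941 = 38.14 mcg/L
Css,min = Css,max × e^(−kτ) = 38.14 × 0.7976 ≈ 30.4 mcg/L

30.4 mcg/L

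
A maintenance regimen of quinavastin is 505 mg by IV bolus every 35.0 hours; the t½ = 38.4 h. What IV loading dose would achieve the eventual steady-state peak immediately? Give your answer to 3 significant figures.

k = ln 2 / 38.4 = 0.01805 h⁻¹
Accumulation ratio R = 1 / (1 − e^(−kτ)) = 1 / (1 − e^(−0.01805×35.0)) = 1 / (1 − 0.5316) = 2.135
Loading dose = maintenance dose × R = 505 × 2.135 ≈ 1080 mg

1080 mg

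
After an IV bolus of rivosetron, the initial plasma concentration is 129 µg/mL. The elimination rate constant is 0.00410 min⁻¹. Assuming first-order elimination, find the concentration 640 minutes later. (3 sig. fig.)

9.35 µg/mL

C(t) = C₀ e^(−kt) = 129 × e^(−0.004100 × 640) = 129 × e^(−2.624) = 129 × 0.07251 ≈ 9.35 µg/mL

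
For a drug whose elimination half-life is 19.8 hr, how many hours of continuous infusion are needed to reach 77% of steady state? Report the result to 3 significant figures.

k = ln 2 / 19.8 = 0.03501 hr⁻¹
f = 1 − e^(−kt)  ⇒  t = −ln(1 − f) / k
t = −ln(1 − 0.77) / 0.03501 = 1.470 / 0.03501 ≈ 42.0 hours

42.0 hours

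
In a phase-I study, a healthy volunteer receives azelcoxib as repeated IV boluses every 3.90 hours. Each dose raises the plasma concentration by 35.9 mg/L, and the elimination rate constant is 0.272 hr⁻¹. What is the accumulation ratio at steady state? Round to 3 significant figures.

1.53

Fraction remaining after one interval: e^(−kτ) = e^(−0.2720 × 3.90) = 0.3462
R = 1 / (1 − 0.3462) = 1 / 0.6538 ≈ 1.53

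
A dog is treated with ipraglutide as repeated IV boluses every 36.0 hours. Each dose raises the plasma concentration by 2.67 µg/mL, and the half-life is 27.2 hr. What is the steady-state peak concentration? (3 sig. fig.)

k = ln 2 / 27.2 = 0.02548 hr⁻¹
Fraction remaining after one interval: e^(−kτ) = e^(−0.02548 × 36.0) = 0.3996
R = 1 / (1 − 0.3996) = 1.665
Css,max = 2.67 × 1.665 ≈ 4.45 µg/mL

4.45 µg/mL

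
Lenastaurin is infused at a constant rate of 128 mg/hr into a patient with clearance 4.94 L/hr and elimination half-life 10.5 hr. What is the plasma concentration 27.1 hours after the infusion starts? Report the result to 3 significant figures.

Css = rate / CL = 128 / 4.94 = 25.91 mg/L
k = ln 2 / 10.5 = 0.06601 hr⁻¹
C(t) = Css (1 − e^(−kt)) = 25.91 × (1 − e^(−1.789)) = 25.91 × 0.8329 ≈ 21.6 mg/L

21.6 mg/L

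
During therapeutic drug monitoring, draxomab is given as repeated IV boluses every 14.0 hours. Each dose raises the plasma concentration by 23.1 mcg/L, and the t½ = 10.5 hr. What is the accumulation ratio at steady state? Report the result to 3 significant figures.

k = ln 2 / 10.5 = 0.06601 hr⁻¹
Fraction remaining after one interval: e^(−kτ) = e^(−0.06601 × 14.0) = 0.3969
R = 1 / (1 − 0.3969) = 1 / 0.6031 ≈ 1.66

1.66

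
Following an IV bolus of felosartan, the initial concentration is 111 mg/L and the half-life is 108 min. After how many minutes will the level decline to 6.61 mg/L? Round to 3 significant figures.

k = ln 2 / 108 = 0.006418 min⁻¹
C(t) = C₀ e^(−kt)  ⇒  t = ln(C₀/C) / k
t = ln(111/6.61) / 0.006418 = 2.821 / 0.006418 ≈ 440 minutes

440 minutes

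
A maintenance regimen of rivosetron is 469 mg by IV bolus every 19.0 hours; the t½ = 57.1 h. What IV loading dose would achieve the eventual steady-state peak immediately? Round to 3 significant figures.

k = ln 2 / 57.1 = 0.01214 h⁻¹
Accumulation ratio R = 1 / (1 − e^(−kτ)) = 1 / (1 − e^(−0.01214×19.0)) = 1 / (1 − 0.7940) = 4.855
Loading dose = maintenance dose × R = 469 × 4.855 ≈ 2280 mg

2280 mg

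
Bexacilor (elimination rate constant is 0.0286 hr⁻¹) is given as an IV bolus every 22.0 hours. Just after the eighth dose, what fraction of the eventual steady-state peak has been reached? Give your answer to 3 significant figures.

f_n = 1 − e^(−nkτ) = 1 − e^(−8 × 0.02860 × 22.0) = 1 − e^(−5.034) = 1 − 0.006515 ≈ 0.993

0.993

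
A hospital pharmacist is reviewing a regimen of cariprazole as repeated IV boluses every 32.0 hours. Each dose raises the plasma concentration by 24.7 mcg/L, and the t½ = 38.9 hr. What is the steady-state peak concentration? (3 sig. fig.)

56.8 mcg/L

k = ln 2 / 38.9 = 0.01782 hr⁻¹
Fraction remaining after one interval: e^(−kτ) = e^(−0.01782 × 32.0) = 0.5654
R = 1 / (1 − 0.5654) = 2.301
Css,max = 24.7 × 2.301 ≈ 56.8 mcg/L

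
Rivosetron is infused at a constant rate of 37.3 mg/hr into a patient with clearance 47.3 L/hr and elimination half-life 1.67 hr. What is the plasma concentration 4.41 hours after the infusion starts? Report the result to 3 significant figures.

0.662 µg/mL

Css = rate / CL = 37.3 / 47.3 = 0.7886 µg/mL
k = ln 2 / 1.67 = 0.4151 hr⁻¹
C(t) = Css (1 − e^(−kt)) = 0.7886 × (1 − e^(−1.830)) = 0.7886 × 0.8397 ≈ 0.662 µg/mL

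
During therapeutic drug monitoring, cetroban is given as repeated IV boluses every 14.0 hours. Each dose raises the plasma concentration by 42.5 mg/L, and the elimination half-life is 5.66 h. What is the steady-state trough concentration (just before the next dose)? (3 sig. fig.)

k = ln 2 / 5.66 = 0.1225 h⁻¹
Fraction remaining after one interval: e^(−kτ) = e^(−0.1225 × 14.0) = 0.1801
R = 1 / (1 − 0.1801) = 1.220
Css,max = 42.5 × 1.220 = 51.83 mg/L
Css,min = Css,max × e^(−kτ) = 51.83 × 0.1801 ≈ 9.33 mg/L

9.33 mg/L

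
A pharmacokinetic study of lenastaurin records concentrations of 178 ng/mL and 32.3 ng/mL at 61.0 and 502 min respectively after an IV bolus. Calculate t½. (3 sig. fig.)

179 minutes

k = ln(C₁/C₂) / (t₂ − t₁) = ln(178/32.3) / (502 − 61.0)
  = 1.707 / 441.0 = 0.003870 min⁻¹
t½ = ln 2 / k = ln 2 / 0.003870 ≈ 179 minutes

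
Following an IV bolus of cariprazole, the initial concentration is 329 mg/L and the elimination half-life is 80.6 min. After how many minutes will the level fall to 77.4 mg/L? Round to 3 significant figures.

168 minutes

k = ln 2 / 80.6 = 0.008600 min⁻¹
C(t) = C₀ e^(−kt)  ⇒  t = ln(C₀/C) / k
t = ln(329/77.4) / 0.008600 = 1.447 / 0.008600 ≈ 168 minutes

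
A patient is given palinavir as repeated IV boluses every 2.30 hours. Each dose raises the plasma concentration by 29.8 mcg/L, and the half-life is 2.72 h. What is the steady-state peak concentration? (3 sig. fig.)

k = ln 2 / 2.72 = 0.2548 h⁻¹
Fraction remaining after one interval: e^(−kτ) = e^(−0.2548 × 2.30) = 0.5565
R = 1 / (1 − 0.5565) = 2.255
Css,max = 29.8 × 2.255 ≈ 67.2 mcg/L

67.2 mcg/L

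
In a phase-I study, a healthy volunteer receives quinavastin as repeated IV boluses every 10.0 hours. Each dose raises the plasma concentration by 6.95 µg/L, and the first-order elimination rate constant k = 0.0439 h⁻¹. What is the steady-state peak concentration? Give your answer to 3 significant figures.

Fraction remaining after one interval: e^(−kτ) = e^(−0.04390 × 10.0) = 0.6447
R = 1 / (1 − 0.6447) = 2.814
Css,max = 6.95 × 2.814 ≈ 19.6 µg/L

19.6 µg/L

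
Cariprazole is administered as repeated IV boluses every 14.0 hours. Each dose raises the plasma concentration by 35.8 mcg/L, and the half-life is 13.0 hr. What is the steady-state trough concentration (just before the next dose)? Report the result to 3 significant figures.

k = ln 2 / 13.0 = 0.05332 hr⁻¹
Fraction remaining after one interval: e^(−kτ) = e^(−0.05332 × 14.0) = 0.4740
R = 1 / (1 − 0.4740) = 1.901
Css,max = 35.8 × 1.901 = 68.07 mcg/L
Css,min = Css,max × e^(−kτ) = 68.07 × 0.4740 ≈ 32.3 mcg/L

32.3 mcg/L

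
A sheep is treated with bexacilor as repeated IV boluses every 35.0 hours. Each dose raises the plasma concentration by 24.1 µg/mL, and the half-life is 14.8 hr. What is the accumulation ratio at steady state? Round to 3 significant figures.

1.24

k = ln 2 / 14.8 = 0.04683 hr⁻¹
Fraction remaining after one interval: e^(−kτ) = e^(−0.04683 × 35.0) = 0.1941
R = 1 / (1 − 0.1941) = 1 / 0.8059 ≈ 1.24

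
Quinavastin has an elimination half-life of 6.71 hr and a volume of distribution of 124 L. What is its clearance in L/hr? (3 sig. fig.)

12.8 L/hr

k = ln 2 / t½ = ln 2 / 6.71 = 0.1033 hr⁻¹
CL = k · V = 0.1033 × 124 ≈ 12.8 L/hr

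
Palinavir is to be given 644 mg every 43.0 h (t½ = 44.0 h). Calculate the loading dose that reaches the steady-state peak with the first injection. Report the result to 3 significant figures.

k = ln 2 / 44.0 = 0.01575 h⁻¹
Accumulation ratio R = 1 / (1 − e^(−kτ)) = 1 / (1 − e^(−0.01575×43.0)) = 1 / (1 − 0.5079) = 2.032
Loading dose = maintenance dose × R = 644 × 2.032 ≈ 1310 mg

1310 mg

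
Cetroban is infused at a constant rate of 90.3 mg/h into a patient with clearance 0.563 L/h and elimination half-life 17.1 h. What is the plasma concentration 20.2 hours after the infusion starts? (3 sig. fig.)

Css = rate / CL = 90.3 / 0.563 = 160.4 mg/L
k = ln 2 / 17.1 = 0.04053 h⁻¹
C(t) = Css (1 − e^(−kt)) = 160.4 × (1 − e^(−0.8188)) = 160.4 × 0.5590 ≈ 89.7 mg/L

89.7 mg/L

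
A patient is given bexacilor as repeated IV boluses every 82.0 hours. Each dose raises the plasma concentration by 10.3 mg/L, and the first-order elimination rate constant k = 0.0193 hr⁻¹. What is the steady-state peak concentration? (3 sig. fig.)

Fraction remaining after one interval: e^(−kτ) = e^(−0.01930 × 82.0) = 0.2054
R = 1 / (1 − 0.2054) = 1.259
Css,max = 10.3 × 1.259 ≈ 13.0 mg/L

13.0 mg/L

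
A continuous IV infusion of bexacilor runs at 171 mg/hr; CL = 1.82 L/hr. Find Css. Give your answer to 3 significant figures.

94.0 mg/L

Css = infusion rate / CL = 171 / 1.82 ≈ 94.0 mg/L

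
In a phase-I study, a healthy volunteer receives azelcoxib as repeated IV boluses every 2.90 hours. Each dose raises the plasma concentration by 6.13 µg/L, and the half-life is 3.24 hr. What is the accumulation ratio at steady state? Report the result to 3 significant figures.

2.16

k = ln 2 / 3.24 = 0.2139 hr⁻¹
Fraction remaining after one interval: e^(−kτ) = e^(−0.2139 × 2.90) = 0.5377
R = 1 / (1 − 0.5377) = 1 / 0.4623 ≈ 2.16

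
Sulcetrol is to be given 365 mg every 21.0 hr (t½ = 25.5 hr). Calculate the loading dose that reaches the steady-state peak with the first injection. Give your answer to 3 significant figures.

839 mg

k = ln 2 / 25.5 = 0.02718 hr⁻¹
Accumulation ratio R = 1 / (1 − e^(−kτ)) = 1 / (1 − e^(−0.02718×21.0)) = 1 / (1 − 0.5651) = 2.299
Loading dose = maintenance dose × R = 365 × 2.299 ≈ 839 mg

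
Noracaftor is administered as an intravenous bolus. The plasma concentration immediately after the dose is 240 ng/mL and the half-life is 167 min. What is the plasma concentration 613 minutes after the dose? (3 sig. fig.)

18.8 ng/mL

k = ln 2 / 167 = 0.004151 min⁻¹
C(t) = C₀ e^(−kt) = 240 × e^(−0.004151 × 613) = 240 × e^(−2.544) = 240 × 0.07853 ≈ 18.8 ng/mL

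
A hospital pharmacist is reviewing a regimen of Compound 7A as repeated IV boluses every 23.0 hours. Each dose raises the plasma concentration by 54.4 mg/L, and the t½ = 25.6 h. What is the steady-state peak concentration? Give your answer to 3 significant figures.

117 mg/L

k = ln 2 / 25.6 = 0.02708 h⁻¹
Fraction remaining after one interval: e^(−kτ) = e^(−0.02708 × 23.0) = 0.5365
R = 1 / (1 − 0.5365) = 2.157
Css,max = 54.4 × 2.157 ≈ 117 mg/L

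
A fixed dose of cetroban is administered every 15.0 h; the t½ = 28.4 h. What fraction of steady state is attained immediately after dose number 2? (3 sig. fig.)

0.519

k = ln 2 / 28.4 = 0.02441 h⁻¹
f_n = 1 − e^(−nkτ) = 1 − e^(−2 × 0.02441 × 15.0) = 1 − e^(−0.7322) = 1 − 0.4809 ≈ 0.519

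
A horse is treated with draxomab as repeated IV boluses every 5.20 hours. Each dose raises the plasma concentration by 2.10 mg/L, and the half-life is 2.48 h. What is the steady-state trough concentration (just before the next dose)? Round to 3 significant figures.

k = ln 2 / 2.48 = 0.2795 h⁻¹
Fraction remaining after one interval: e^(−kτ) = e^(−0.2795 × 5.20) = 0.2338
R = 1 / (1 − 0.2338) = 1.305
Css,max = 2.10 × 1.305 = 2.741 mg/L
Css,min = Css,max × e^(−kτ) = 2.741 × 0.2338 ≈ 0.641 mg/L

0.641 mg/L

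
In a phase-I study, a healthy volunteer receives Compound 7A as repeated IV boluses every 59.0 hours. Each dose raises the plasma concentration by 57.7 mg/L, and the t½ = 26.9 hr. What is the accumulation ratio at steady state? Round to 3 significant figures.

k = ln 2 / 26.9 = 0.02577 hr⁻¹
Fraction remaining after one interval: e^(−kτ) = e^(−0.02577 × 59.0) = 0.2186
R = 1 / (1 − 0.2186) = 1 / 0.7814 ≈ 1.28

1.28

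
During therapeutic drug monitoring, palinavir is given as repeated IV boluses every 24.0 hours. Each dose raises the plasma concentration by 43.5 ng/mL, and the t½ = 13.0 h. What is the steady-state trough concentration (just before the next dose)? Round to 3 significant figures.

16.8 ng/mL

k = ln 2 / 13.0 = 0.05332 h⁻¹
Fraction remaining after one interval: e^(−kτ) = e^(−0.05332 × 24.0) = 0.2781
R = 1 / (1 − 0.2781) = 1.385
Css,max = 43.5 × 1.385 = 60.26 ng/mL
Css,min = Css,max × e^(−kτ) = 60.26 × 0.2781 ≈ 16.8 ng/mL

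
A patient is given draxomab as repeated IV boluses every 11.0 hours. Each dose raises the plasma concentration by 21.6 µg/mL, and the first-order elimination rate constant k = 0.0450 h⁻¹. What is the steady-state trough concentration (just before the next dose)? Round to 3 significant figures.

Fraction remaining after one interval: e^(−kτ) = e^(−0.04500 × 11.0) = 0.6096
R = 1 / (1 − 0.6096) = 2.561
Css,max = 21.6 × 2.561 = 55.32 µg/mL
Css,min = Css,max × e^(−kτ) = 55.32 × 0.6096 ≈ 33.7 µg/mL

33.7 µg/mL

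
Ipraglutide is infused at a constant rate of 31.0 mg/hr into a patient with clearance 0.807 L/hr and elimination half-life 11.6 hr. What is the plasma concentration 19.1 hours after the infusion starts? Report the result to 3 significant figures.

26.1 mg/L

Css = rate / CL = 31.0 / 0.807 = 38.41 mg/L
k = ln 2 / 11.6 = 0.05975 hr⁻¹
C(t) = Css (1 − e^(−kt)) = 38.41 × (1 − e^(−1.141)) = 38.41 × 0.6806 ≈ 26.1 mg/L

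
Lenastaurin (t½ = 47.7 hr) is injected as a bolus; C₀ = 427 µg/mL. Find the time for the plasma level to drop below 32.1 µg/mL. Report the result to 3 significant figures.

k = ln 2 / 47.7 = 0.01453 hr⁻¹
C(t) = C₀ e^(−kt)  ⇒  t = ln(C₀/C) / k
t = ln(427/32.1) / 0.01453 = 2.588 / 0.01453 ≈ 178 hours

178 hours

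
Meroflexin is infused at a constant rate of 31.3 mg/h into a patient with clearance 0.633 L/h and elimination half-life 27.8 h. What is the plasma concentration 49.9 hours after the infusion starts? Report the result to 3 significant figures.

Css = rate / CL = 31.3 / 0.633 = 49.45 mg/L
k = ln 2 / 27.8 = 0.02493 h⁻¹
C(t) = Css (1 − e^(−kt)) = 49.45 × (1 − e^(−1.244)) = 49.45 × 0.7118 ≈ 35.2 mg/L

35.2 mg/L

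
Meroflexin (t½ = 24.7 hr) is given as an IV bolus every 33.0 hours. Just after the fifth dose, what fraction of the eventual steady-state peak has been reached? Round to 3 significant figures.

k = ln 2 / 24.7 = 0.02806 hr⁻¹
f_n = 1 − e^(−nkτ) = 1 − e^(−5 × 0.02806 × 33.0) = 1 − e^(−4.630) = 1 − 0.009751 ≈ 0.990

0.990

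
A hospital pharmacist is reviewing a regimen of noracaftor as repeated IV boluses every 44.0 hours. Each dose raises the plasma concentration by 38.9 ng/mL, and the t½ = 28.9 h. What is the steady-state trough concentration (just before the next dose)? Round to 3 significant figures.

20.8 ng/mL

k = ln 2 / 28.9 = 0.02398 h⁻¹
Fraction remaining after one interval: e^(−kτ) = e^(−0.02398 × 44.0) = 0.3481
R = 1 / (1 − 0.3481) = 1.534
Css,max = 38.9 × 1.534 = 59.67 ng/mL
Css,min = Css,max × e^(−kτ) = 59.67 × 0.3481 ≈ 20.8 ng/mL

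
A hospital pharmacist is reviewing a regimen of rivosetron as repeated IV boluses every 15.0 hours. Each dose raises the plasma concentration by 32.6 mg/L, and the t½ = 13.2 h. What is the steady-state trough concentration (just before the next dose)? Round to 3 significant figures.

k = ln 2 / 13.2 = 0.05251 h⁻¹
Fraction remaining after one interval: e^(−kτ) = e^(−0.05251 × 15.0) = 0.4549
R = 1 / (1 − 0.4549) = 1.835
Css,max = 32.6 × 1.835 = 59.81 mg/L
Css,min = Css,max × e^(−kτ) = 59.81 × 0.4549 ≈ 27.2 mg/L

27.2 mg/L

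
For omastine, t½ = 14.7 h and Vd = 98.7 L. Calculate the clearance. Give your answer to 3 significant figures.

k = ln 2 / t½ = ln 2 / 14.7 = 0.04715 h⁻¹
CL = k · V = 0.04715 × 98.7 ≈ 4.65 L/h

4.65 L/h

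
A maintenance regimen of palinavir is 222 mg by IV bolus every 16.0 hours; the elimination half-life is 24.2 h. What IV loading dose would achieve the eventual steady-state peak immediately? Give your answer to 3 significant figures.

k = ln 2 / 24.2 = 0.02864 h⁻¹
Accumulation ratio R = 1 / (1 − e^(−kτ)) = 1 / (1 − e^(−0.02864×16.0)) = 1 / (1 − 0.6324) = 2.720
Loading dose = maintenance dose × R = 222 × 2.720 ≈ 604 mg

604 mg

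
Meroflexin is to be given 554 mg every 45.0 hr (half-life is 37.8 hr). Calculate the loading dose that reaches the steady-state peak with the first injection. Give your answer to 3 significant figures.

986 mg

k = ln 2 / 37.8 = 0.01834 hr⁻¹
Accumulation ratio R = 1 / (1 − e^(−kτ)) = 1 / (1 − e^(−0.01834×45.0)) = 1 / (1 − 0.4382) = 1.780
Loading dose = maintenance dose × R = 554 × 1.780 ≈ 986 mg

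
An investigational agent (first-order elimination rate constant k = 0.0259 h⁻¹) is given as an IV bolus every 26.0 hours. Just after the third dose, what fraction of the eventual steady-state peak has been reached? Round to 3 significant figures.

f_n = 1 − e^(−nkτ) = 1 − e^(−3 × 0.02590 × 26.0) = 1 − e^(−2.020) = 1 − 0.1326 ≈ 0.867

0.867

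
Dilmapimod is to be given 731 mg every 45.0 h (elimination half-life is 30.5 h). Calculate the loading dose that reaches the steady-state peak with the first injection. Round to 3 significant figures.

1140 mg

k = ln 2 / 30.5 = 0.02273 h⁻¹
Accumulation ratio R = 1 / (1 − e^(−kτ)) = 1 / (1 − e^(−0.02273×45.0)) = 1 / (1 − 0.3596) = 1.562
Loading dose = maintenance dose × R = 731 × 1.562 ≈ 1140 mg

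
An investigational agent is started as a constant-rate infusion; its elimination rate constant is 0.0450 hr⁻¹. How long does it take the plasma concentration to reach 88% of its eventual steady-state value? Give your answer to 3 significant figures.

f = 1 − e^(−kt)  ⇒  t = −ln(1 − f) / k
t = −ln(1 − 0.88) / 0.04500 = 2.120 / 0.04500 ≈ 47.1 hours

47.1 hours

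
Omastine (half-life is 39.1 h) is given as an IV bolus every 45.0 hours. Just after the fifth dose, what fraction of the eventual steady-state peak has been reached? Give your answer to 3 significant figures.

k = ln 2 / 39.1 = 0.01773 h⁻¹
f_n = 1 − e^(−nkτ) = 1 − e^(−5 × 0.01773 × 45.0) = 1 − e^(−3.989) = 1 − 0.01852 ≈ 0.981

0.981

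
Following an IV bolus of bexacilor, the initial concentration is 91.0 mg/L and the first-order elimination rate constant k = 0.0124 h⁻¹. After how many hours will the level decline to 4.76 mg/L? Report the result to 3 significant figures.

C(t) = C₀ e^(−kt)  ⇒  t = ln(C₀/C) / k
t = ln(91.0/4.76) / 0.01240 = 2.951 / 0.01240 ≈ 238 hours

238 hours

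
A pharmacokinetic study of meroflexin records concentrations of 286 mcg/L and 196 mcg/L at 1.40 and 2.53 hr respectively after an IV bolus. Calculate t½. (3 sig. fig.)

2.07 hours

k = ln(C₁/C₂) / (t₂ − t₁) = ln(286/196) / (2.53 − 1.40)
  = 0.3779 / 1.130 = 0.3344 hr⁻¹
t½ = ln 2 / k = ln 2 / 0.3344 ≈ 2.07 hours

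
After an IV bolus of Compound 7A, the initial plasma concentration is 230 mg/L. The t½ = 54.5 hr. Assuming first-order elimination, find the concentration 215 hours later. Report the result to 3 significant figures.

k = ln 2 / 54.5 = 0.01272 hr⁻¹
215 hr is 3.945 half-lives, so C = 230 × (1/2)^3.945 = 230 × 0.06493 ≈ 14.9 mg/L

14.9 mg/L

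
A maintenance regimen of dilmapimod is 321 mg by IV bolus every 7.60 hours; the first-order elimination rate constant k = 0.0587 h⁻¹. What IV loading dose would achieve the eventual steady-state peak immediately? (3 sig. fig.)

Accumulation ratio R = 1 / (1 − e^(−kτ)) = 1 / (1 − e^(−0.05870×7.60)) = 1 / (1 − 0.6401) = 2.779
Loading dose = maintenance dose × R = 321 × 2.779 ≈ 892 mg

892 mg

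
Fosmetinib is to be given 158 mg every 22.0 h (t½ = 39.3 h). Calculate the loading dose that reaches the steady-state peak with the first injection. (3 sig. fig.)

491 mg

k = ln 2 / 39.3 = 0.01764 h⁻¹
Accumulation ratio R = 1 / (1 − e^(−kτ)) = 1 / (1 − e^(−0.01764×22.0)) = 1 / (1 − 0.6784) = 3.109
Loading dose = maintenance dose × R = 158 × 3.109 ≈ 491 mg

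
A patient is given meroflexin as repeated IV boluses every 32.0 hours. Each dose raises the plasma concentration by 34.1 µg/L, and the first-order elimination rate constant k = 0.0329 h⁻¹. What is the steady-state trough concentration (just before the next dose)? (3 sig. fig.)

18.3 µg/L

Fraction remaining after one interval: e^(−kτ) = e^(−0.03290 × 32.0) = 0.3490
R = 1 / (1 − 0.3490) = 1.536
Css,max = 34.1 × 1.536 = 52.38 µg/L
Css,min = Css,max × e^(−kτ) = 52.38 × 0.3490 ≈ 18.3 µg/L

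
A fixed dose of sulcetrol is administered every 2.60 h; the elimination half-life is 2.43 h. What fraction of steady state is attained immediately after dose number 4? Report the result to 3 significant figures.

0.949

k = ln 2 / 2.43 = 0.2852 h⁻¹
f_n = 1 − e^(−nkτ) = 1 − e^(−4 × 0.2852 × 2.60) = 1 − e^(−2.967) = 1 − 0.05148 ≈ 0.949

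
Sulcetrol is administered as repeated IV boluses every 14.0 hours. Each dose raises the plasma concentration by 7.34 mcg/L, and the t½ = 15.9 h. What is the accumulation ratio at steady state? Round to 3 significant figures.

2.19

k = ln 2 / 15.9 = 0.04359 h⁻¹
Fraction remaining after one interval: e^(−kτ) = e^(−0.04359 × 14.0) = 0.5432
R = 1 / (1 − 0.5432) = 1 / 0.4568 ≈ 2.19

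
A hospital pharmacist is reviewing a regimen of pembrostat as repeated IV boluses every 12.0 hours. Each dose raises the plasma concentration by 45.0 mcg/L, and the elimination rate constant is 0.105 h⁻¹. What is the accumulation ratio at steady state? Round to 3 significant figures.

1.40

Fraction remaining after one interval: e^(−kτ) = e^(−0.1050 × 12.0) = 0.2837
R = 1 / (1 − 0.2837) = 1 / 0.7163 ≈ 1.40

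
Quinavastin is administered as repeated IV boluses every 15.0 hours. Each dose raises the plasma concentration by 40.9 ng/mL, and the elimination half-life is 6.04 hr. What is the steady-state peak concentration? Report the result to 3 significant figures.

k = ln 2 / 6.04 = 0.1148 hr⁻¹
Fraction remaining after one interval: e^(−kτ) = e^(−0.1148 × 15.0) = 0.1788
R = 1 / (1 − 0.1788) = 1.218
Css,max = 40.9 × 1.218 ≈ 49.8 ng/mL

49.8 ng/mL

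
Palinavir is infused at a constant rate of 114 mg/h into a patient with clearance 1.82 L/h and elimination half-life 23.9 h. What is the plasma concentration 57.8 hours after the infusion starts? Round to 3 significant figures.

Css = rate / CL = 114 / 1.82 = 62.64 µg/mL
k = ln 2 / 23.9 = 0.02900 h⁻¹
C(t) = Css (1 − e^(−kt)) = 62.64 × (1 − e^(−1.676)) = 62.64 × 0.8129 ≈ 50.9 µg/mL

50.9 µg/mL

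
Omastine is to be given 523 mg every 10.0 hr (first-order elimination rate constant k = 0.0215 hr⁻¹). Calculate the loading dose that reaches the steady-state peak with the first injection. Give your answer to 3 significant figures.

Accumulation ratio R = 1 / (1 − e^(−kτ)) = 1 / (1 − e^(−0.02150×10.0)) = 1 / (1 − 0.8065) = 5.169
Loading dose = maintenance dose × R = 523 × 5.169 ≈ 2700 mg

2700 mg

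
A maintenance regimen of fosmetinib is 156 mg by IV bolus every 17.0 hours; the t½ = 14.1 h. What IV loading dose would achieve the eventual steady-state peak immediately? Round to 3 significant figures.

k = ln 2 / 14.1 = 0.04916 h⁻¹
Accumulation ratio R = 1 / (1 − e^(−kτ)) = 1 / (1 − e^(−0.04916×17.0)) = 1 / (1 − 0.4336) = 1.765
Loading dose = maintenance dose × R = 156 × 1.765 ≈ 275 mg

275 mg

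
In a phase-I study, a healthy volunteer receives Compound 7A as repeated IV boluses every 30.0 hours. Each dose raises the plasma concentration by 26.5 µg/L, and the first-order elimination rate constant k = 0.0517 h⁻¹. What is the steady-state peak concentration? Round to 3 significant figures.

33.6 µg/L

Fraction remaining after one interval: e^(−kτ) = e^(−0.05170 × 30.0) = 0.2120
R = 1 / (1 − 0.2120) = 1.269
Css,max = 26.5 × 1.269 ≈ 33.6 µg/L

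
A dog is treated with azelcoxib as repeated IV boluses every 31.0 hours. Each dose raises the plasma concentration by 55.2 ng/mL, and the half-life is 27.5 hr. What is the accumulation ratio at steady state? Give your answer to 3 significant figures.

k = ln 2 / 27.5 = 0.02521 hr⁻¹
Fraction remaining after one interval: e^(−kτ) = e^(−0.02521 × 31.0) = 0.4578
R = 1 / (1 − 0.4578) = 1 / 0.5422 ≈ 1.84

1.84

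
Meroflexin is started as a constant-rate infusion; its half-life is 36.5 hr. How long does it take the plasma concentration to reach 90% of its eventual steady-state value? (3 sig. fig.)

k = ln 2 / 36.5 = 0.01899 hr⁻¹
f = 1 − e^(−kt)  ⇒  t = −ln(1 − f) / k
t = −ln(1 − 0.9) / 0.01899 = 2.303 / 0.01899 ≈ 121 hours

121 hours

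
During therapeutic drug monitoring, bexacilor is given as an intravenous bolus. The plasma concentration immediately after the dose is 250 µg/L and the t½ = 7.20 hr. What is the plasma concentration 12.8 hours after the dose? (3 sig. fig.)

72.9 µg/L

k = ln 2 / 7.20 = 0.09627 hr⁻¹
C(t) = C₀ e^(−kt) = 250 × e^(−0.09627 × 12.8) = 250 × e^(−1.232) = 250 × 0.2916 ≈ 72.9 µg/L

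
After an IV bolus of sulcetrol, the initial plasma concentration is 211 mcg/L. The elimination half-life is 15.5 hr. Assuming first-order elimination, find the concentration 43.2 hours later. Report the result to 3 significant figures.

30.6 mcg/L

k = ln 2 / 15.5 = 0.04472 hr⁻¹
C(t) = C₀ e^(−kt) = 211 × e^(−0.04472 × 43.2) = 211 × e^(−1.932) = 211 × 0.1449 ≈ 30.6 mcg/L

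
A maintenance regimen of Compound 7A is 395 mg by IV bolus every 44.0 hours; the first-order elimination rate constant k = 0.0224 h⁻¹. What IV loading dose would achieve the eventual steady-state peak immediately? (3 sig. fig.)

630 mg

Accumulation ratio R = 1 / (1 − e^(−kτ)) = 1 / (1 − e^(−0.02240×44.0)) = 1 / (1 − 0.3732) = 1.595
Loading dose = maintenance dose × R = 395 × 1.595 ≈ 630 mg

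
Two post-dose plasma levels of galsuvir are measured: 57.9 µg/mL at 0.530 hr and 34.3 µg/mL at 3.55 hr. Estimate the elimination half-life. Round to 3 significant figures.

4.00 hours

k = ln(C₁/C₂) / (t₂ − t₁) = ln(57.9/34.3) / (3.55 − 0.530)
  = 0.5236 / 3.020 = 0.1734 hr⁻¹
t½ = ln 2 / k = ln 2 / 0.1734 ≈ 4.00 hours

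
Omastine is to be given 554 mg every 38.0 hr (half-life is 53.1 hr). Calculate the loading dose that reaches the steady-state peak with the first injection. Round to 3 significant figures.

1420 mg

k = ln 2 / 53.1 = 0.01305 hr⁻¹
Accumulation ratio R = 1 / (1 − e^(−kτ)) = 1 / (1 − e^(−0.01305×38.0)) = 1 / (1 − 0.6089) = 2.557
Loading dose = maintenance dose × R = 554 × 2.557 ≈ 1420 mg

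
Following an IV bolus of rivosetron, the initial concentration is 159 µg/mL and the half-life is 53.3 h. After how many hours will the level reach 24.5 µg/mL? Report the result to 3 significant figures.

k = ln 2 / 53.3 = 0.01300 h⁻¹
C(t) = C₀ e^(−kt)  ⇒  t = ln(C₀/C) / k
t = ln(159/24.5) / 0.01300 = 1.870 / 0.01300 ≈ 144 hours

144 hours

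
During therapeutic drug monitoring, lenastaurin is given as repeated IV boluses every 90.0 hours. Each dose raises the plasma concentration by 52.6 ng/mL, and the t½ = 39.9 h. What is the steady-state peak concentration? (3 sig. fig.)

k = ln 2 / 39.9 = 0.01737 h⁻¹
Fraction remaining after one interval: e^(−kτ) = e^(−0.01737 × 90.0) = 0.2094
R = 1 / (1 − 0.2094) = 1.265
Css,max = 52.6 × 1.265 ≈ 66.5 ng/mL

66.5 ng/mL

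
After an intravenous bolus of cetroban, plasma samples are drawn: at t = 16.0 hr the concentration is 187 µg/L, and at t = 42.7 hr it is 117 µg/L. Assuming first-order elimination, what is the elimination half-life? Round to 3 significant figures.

k = ln(C₁/C₂) / (t₂ − t₁) = ln(187/117) / (42.7 − 16.0)
  = 0.4689 / 26.70 = 0.01756 hr⁻¹
t½ = ln 2 / k = ln 2 / 0.01756 ≈ 39.5 hours

39.5 hours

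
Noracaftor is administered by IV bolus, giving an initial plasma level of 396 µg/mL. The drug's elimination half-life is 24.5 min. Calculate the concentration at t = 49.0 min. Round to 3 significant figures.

99.0 µg/mL

k = ln 2 / 24.5 = 0.02829 min⁻¹
C(t) = C₀ e^(−kt) = 396 × e^(−0.02829 × 49.0) = 396 × e^(−1.386) = 396 × 0.2500 ≈ 99.0 µg/mL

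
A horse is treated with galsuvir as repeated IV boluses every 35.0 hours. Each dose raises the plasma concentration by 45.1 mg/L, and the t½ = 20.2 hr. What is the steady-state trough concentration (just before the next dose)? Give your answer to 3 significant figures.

k = ln 2 / 20.2 = 0.03431 hr⁻¹
Fraction remaining after one interval: e^(−kτ) = e^(−0.03431 × 35.0) = 0.3009
R = 1 / (1 − 0.3009) = 1.430
Css,max = 45.1 × 1.430 = 64.51 mg/L
Css,min = Css,max × e^(−kτ) = 64.51 × 0.3009 ≈ 19.4 mg/L

19.4 mg/L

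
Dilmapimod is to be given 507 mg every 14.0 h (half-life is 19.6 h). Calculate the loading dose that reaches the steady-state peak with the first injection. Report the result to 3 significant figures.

1300 mg

k = ln 2 / 19.6 = 0.03536 h⁻¹
Accumulation ratio R = 1 / (1 − e^(−kτ)) = 1 / (1 − e^(−0.03536×14.0)) = 1 / (1 − 0.6095) = 2.561
Loading dose = maintenance dose × R = 507 × 2.561 ≈ 1300 mg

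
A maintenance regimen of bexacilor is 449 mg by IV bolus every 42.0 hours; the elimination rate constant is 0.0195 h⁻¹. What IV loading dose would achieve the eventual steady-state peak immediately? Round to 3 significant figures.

803 mg

Accumulation ratio R = 1 / (1 − e^(−kτ)) = 1 / (1 − e^(−0.01950×42.0)) = 1 / (1 − 0.4409) = 1.789
Loading dose = maintenance dose × R = 449 × 1.789 ≈ 803 mg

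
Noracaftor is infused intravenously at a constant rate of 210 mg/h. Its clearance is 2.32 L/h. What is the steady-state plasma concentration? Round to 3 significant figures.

90.5 mg/L

Css = infusion rate / CL = 210 / 2.32 ≈ 90.5 mg/L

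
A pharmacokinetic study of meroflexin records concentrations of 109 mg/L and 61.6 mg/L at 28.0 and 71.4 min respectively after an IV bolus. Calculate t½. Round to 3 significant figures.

52.7 minutes

k = ln(C₁/C₂) / (t₂ − t₁) = ln(109/61.6) / (71.4 − 28.0)
  = 0.5707 / 43.40 = 0.01315 min⁻¹
t½ = ln 2 / k = ln 2 / 0.01315 ≈ 52.7 minutes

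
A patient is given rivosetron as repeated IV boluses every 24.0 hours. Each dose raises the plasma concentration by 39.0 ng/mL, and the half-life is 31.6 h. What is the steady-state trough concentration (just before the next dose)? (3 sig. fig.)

k = ln 2 / 31.6 = 0.02194 h⁻¹
Fraction remaining after one interval: e^(−kτ) = e^(−0.02194 × 24.0) = 0.5907
R = 1 / (1 − 0.5907) = 2.443
Css,max = 39.0 × 2.443 = 95.29 ng/mL
Css,min = Css,max × e^(−kτ) = 95.29 × 0.5907 ≈ 56.3 ng/mL

56.3 ng/mL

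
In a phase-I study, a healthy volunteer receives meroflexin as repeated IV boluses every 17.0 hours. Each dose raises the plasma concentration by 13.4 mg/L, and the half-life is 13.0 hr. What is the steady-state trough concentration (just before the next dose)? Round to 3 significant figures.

9.08 mg/L

k = ln 2 / 13.0 = 0.05332 hr⁻¹
Fraction remaining after one interval: e^(−kτ) = e^(−0.05332 × 17.0) = 0.4040
R = 1 / (1 − 0.4040) = 1.678
Css,max = 13.4 × 1.678 = 22.48 mg/L
Css,min = Css,max × e^(−kτ) = 22.48 × 0.4040 ≈ 9.08 mg/L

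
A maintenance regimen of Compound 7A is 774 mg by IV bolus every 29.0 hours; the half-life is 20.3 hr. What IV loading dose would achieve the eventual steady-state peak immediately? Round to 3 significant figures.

k = ln 2 / 20.3 = 0.03415 hr⁻¹
Accumulation ratio R = 1 / (1 − e^(−kτ)) = 1 / (1 − e^(−0.03415×29.0)) = 1 / (1 − 0.3715) = 1.591
Loading dose = maintenance dose × R = 774 × 1.591 ≈ 1230 mg

1230 mg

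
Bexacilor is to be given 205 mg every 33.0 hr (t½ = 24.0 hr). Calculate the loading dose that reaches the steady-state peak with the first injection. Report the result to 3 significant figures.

334 mg

k = ln 2 / 24.0 = 0.02888 hr⁻¹
Accumulation ratio R = 1 / (1 − e^(−kτ)) = 1 / (1 − e^(−0.02888×33.0)) = 1 / (1 − 0.3856) = 1.627
Loading dose = maintenance dose × R = 205 × 1.627 ≈ 334 mg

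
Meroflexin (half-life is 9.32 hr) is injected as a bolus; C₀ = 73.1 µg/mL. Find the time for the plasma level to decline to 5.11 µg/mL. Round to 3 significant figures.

k = ln 2 / 9.32 = 0.07437 hr⁻¹
C(t) = C₀ e^(−kt)  ⇒  t = ln(C₀/C) / k
t = ln(73.1/5.11) / 0.07437 = 2.661 / 0.07437 ≈ 35.8 hours

35.8 hours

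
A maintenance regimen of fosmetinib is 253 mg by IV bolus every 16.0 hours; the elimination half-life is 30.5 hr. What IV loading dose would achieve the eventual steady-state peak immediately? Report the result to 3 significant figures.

k = ln 2 / 30.5 = 0.02273 hr⁻¹
Accumulation ratio R = 1 / (1 − e^(−kτ)) = 1 / (1 − e^(−0.02273×16.0)) = 1 / (1 − 0.6952) = 3.280
Loading dose = maintenance dose × R = 253 × 3.280 ≈ 830 mg

830 mg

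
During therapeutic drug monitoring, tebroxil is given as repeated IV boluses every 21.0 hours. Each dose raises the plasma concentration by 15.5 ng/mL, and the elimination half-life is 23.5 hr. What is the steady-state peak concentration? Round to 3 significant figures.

33.6 ng/mL

k = ln 2 / 23.5 = 0.02950 hr⁻¹
Fraction remaining after one interval: e^(−kτ) = e^(−0.02950 × 21.0) = 0.5383
R = 1 / (1 − 0.5383) = 2.166
Css,max = 15.5 × 2.166 ≈ 33.6 ng/mL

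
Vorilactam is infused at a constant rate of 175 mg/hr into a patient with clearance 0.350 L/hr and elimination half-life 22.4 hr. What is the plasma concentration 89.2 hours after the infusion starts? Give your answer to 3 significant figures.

Css = rate / CL = 175 / 0.350 = 500.0 mg/L
k = ln 2 / 22.4 = 0.03094 hr⁻¹
C(t) = Css (1 − e^(−kt)) = 500.0 × (1 − e^(−2.760)) = 500.0 × 0.9367 ≈ 468 mg/L

468 mg/L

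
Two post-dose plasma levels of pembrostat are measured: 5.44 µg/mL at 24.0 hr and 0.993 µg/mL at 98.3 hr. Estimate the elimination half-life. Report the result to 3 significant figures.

k = ln(C₁/C₂) / (t₂ − t₁) = ln(5.44/0.993) / (98.3 − 24.0)
  = 1.701 / 74.30 = 0.02289 hr⁻¹
t½ = ln 2 / k = ln 2 / 0.02289 ≈ 30.3 hours

30.3 hours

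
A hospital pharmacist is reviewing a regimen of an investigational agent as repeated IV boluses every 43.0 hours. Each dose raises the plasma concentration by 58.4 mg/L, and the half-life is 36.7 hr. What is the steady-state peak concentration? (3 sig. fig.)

k = ln 2 / 36.7 = 0.01889 hr⁻¹
Fraction remaining after one interval: e^(−kτ) = e^(−0.01889 × 43.0) = 0.4439
R = 1 / (1 − 0.4439) = 1.798
Css,max = 58.4 × 1.798 ≈ 105 mg/L

105 mg/L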